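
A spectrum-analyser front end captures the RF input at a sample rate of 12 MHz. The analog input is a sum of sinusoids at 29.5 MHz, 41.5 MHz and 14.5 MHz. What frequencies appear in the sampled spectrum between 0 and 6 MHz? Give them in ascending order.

fs/2 = 6 MHz.
29.5 MHz mod fs = 5.5 MHz.
5.5 MHz ≤ fs/2 = 6 MHz, appears at 5.5 MHz.
41.5 MHz mod fs = 5.5 MHz.
5.5 MHz ≤ fs/2 = 6 MHz, appears at 5.5 MHz.
14.5 MHz mod fs = 2.5 MHz.
2.5 MHz ≤ fs/2 = 6 MHz, appears at 2.5 MHz.
Distinct values: {2.5 MHz, 5.5 MHz}.

2.5 MHz, 5.5 MHz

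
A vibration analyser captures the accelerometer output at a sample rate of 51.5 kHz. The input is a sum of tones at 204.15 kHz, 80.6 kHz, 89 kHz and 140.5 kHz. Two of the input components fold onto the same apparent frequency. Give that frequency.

fs/2 = 25.75 kHz.
204.15 kHz mod fs = 49.65 kHz.
49.65 kHz > fs/2 = 25.75 kHz, folds to fs − 49.65 kHz = 1.85 kHz.
80.6 kHz mod fs = 29.1 kHz.
29.1 kHz > fs/2 = 25.75 kHz, folds to fs − 29.1 kHz = 22.4 kHz.
89 kHz mod fs = 37.5 kHz.
37.5 kHz > fs/2 = 25.75 kHz, folds to fs − 37.5 kHz = 14 kHz.
140.5 kHz mod fs = 37.5 kHz.
37.5 kHz > fs/2 = 25.75 kHz, folds to fs − 37.5 kHz = 14 kHz.
89 kHz and 140.5 kHz both map to 14 kHz.

14 kHz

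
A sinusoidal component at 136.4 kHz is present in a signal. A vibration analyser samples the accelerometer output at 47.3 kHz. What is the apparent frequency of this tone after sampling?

5.5 kHz

136.4 kHz mod fs = 41.8 kHz.
41.8 kHz > fs/2 = 23.65 kHz, folds to fs − 41.8 kHz = 5.5 kHz.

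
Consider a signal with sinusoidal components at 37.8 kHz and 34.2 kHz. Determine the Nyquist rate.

75.6 kHz

Highest-frequency component: 37.8 kHz.
Nyquist rate = 2 × 37.8 kHz = 75.6 kHz.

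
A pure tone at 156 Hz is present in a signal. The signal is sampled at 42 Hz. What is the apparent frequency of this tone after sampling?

12 Hz

156 Hz mod fs = 30 Hz.
30 Hz > fs/2 = 21 Hz, folds to fs − 30 Hz = 12 Hz.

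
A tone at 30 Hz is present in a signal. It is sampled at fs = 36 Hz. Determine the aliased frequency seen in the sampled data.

6 Hz

30 Hz > fs/2 = 18 Hz, folds to fs − 30 Hz = 6 Hz.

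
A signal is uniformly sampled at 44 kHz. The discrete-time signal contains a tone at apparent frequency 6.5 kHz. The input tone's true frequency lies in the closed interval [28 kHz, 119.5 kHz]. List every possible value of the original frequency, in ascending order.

37.5 kHz, 50.5 kHz, 81.5 kHz, 94.5 kHz

Frequencies that alias to 6.5 kHz are k·fs ± 6.5 kHz for integer k ≥ 0.
k=0: 6.5 kHz.
k=1: 37.5 kHz, 50.5 kHz.
k=2: 81.5 kHz, 94.5 kHz.
k=3: 125.5 kHz, 138.5 kHz.
Within [28 kHz, 119.5 kHz]: 37.5 kHz, 50.5 kHz, 81.5 kHz, 94.5 kHz.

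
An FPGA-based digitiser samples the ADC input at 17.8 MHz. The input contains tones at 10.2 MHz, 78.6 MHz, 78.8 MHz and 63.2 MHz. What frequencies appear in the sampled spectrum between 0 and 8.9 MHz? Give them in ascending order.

fs/2 = 8.9 MHz.
10.2 MHz > fs/2 = 8.9 MHz, folds to fs − 10.2 MHz = 7.6 MHz.
78.6 MHz mod fs = 7.4 MHz.
7.4 MHz ≤ fs/2 = 8.9 MHz, appears at 7.4 MHz.
78.8 MHz mod fs = 7.6 MHz.
7.6 MHz ≤ fs/2 = 8.9 MHz, appears at 7.6 MHz.
63.2 MHz mod fs = 9.8 MHz.
9.8 MHz > fs/2 = 8.9 MHz, folds to fs − 9.8 MHz = 8 MHz.
Distinct values: {7.4 MHz, 7.6 MHz, 8 MHz}.

7.4 MHz, 7.6 MHz, 8 MHz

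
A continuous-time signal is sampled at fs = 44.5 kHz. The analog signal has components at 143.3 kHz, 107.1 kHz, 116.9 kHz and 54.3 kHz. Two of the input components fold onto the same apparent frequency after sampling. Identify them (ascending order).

54.3 kHz, 143.3 kHz

fs/2 = 22.25 kHz.
143.3 kHz mod fs = 9.8 kHz.
9.8 kHz ≤ fs/2 = 22.25 kHz, appears at 9.8 kHz.
107.1 kHz mod fs = 18.1 kHz.
18.1 kHz ≤ fs/2 = 22.25 kHz, appears at 18.1 kHz.
116.9 kHz mod fs = 27.9 kHz.
27.9 kHz > fs/2 = 22.25 kHz, folds to fs − 27.9 kHz = 16.6 kHz.
54.3 kHz mod fs = 9.8 kHz.
9.8 kHz ≤ fs/2 = 22.25 kHz, appears at 9.8 kHz.
54.3 kHz and 143.3 kHz both map to 9.8 kHz.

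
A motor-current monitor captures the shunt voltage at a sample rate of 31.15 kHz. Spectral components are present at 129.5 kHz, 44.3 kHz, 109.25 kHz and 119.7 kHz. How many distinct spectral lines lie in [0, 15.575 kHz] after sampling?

fs/2 = 15.575 kHz.
129.5 kHz mod fs = 4.9 kHz.
4.9 kHz ≤ fs/2 = 15.575 kHz, appears at 4.9 kHz.
44.3 kHz mod fs = 13.15 kHz.
13.15 kHz ≤ fs/2 = 15.575 kHz, appears at 13.15 kHz.
109.25 kHz mod fs = 15.8 kHz.
15.8 kHz > fs/2 = 15.575 kHz, folds to fs − 15.8 kHz = 15.35 kHz.
119.7 kHz mod fs = 26.25 kHz.
26.25 kHz > fs/2 = 15.575 kHz, folds to fs − 26.25 kHz = 4.9 kHz.
Distinct values: {4.9 kHz, 13.15 kHz, 15.35 kHz} → 3.

3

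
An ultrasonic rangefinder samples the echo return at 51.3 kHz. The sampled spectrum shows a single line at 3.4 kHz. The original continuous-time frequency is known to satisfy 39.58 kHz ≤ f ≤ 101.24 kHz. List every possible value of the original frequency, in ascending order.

Frequencies that alias to 3.4 kHz are k·fs ± 3.4 kHz for integer k ≥ 0.
k=0: 3.4 kHz.
k=1: 47.9 kHz, 54.7 kHz.
k=2: 99.2 kHz, 106 kHz.
k=3: 150.5 kHz, 157.3 kHz.
Within [39.58 kHz, 101.24 kHz]: 47.9 kHz, 54.7 kHz, 99.2 kHz.

47.9 kHz, 54.7 kHz, 99.2 kHz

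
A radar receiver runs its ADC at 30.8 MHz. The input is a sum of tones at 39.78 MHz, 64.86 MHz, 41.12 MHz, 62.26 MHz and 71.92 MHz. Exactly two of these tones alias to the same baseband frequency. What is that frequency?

10.32 MHz

fs/2 = 15.4 MHz.
39.78 MHz mod fs = 8.98 MHz.
8.98 MHz ≤ fs/2 = 15.4 MHz, appears at 8.98 MHz.
64.86 MHz mod fs = 3.26 MHz.
3.26 MHz ≤ fs/2 = 15.4 MHz, appears at 3.26 MHz.
41.12 MHz mod fs = 10.32 MHz.
10.32 MHz ≤ fs/2 = 15.4 MHz, appears at 10.32 MHz.
62.26 MHz mod fs = 0.66 MHz.
0.66 MHz ≤ fs/2 = 15.4 MHz, appears at 0.66 MHz.
71.92 MHz mod fs = 10.32 MHz.
10.32 MHz ≤ fs/2 = 15.4 MHz, appears at 10.32 MHz.
41.12 MHz and 71.92 MHz both map to 10.32 MHz.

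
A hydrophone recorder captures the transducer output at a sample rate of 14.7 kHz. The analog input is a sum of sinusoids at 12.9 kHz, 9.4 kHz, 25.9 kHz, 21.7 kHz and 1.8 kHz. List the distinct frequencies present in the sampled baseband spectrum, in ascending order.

1.8 kHz, 3.5 kHz, 5.3 kHz, 7 kHz

fs/2 = 7.35 kHz.
12.9 kHz > fs/2 = 7.35 kHz, folds to fs − 12.9 kHz = 1.8 kHz.
9.4 kHz > fs/2 = 7.35 kHz, folds to fs − 9.4 kHz = 5.3 kHz.
25.9 kHz mod fs = 11.2 kHz.
11.2 kHz > fs/2 = 7.35 kHz, folds to fs − 11.2 kHz = 3.5 kHz.
21.7 kHz mod fs = 7 kHz.
7 kHz ≤ fs/2 = 7.35 kHz, appears at 7 kHz.
1.8 kHz ≤ fs/2 = 7.35 kHz, passes unchanged.
Distinct values: {1.8 kHz, 3.5 kHz, 5.3 kHz, 7 kHz}.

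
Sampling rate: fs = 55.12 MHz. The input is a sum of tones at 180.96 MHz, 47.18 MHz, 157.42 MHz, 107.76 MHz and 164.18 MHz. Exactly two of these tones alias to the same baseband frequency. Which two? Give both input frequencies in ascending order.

fs/2 = 27.56 MHz.
180.96 MHz mod fs = 15.6 MHz.
15.6 MHz ≤ fs/2 = 27.56 MHz, appears at 15.6 MHz.
47.18 MHz > fs/2 = 27.56 MHz, folds to fs − 47.18 MHz = 7.94 MHz.
157.42 MHz mod fs = 47.18 MHz.
47.18 MHz > fs/2 = 27.56 MHz, folds to fs − 47.18 MHz = 7.94 MHz.
107.76 MHz mod fs = 52.64 MHz.
52.64 MHz > fs/2 = 27.56 MHz, folds to fs − 52.64 MHz = 2.48 MHz.
164.18 MHz mod fs = 53.94 MHz.
53.94 MHz > fs/2 = 27.56 MHz, folds to fs − 53.94 MHz = 1.18 MHz.
47.18 MHz and 157.42 MHz both map to 7.94 MHz.

47.18 MHz, 157.42 MHz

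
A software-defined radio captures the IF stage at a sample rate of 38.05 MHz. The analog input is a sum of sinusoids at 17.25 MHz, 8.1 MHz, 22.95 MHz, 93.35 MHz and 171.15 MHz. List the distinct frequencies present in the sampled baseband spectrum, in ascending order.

8.1 MHz, 15.1 MHz, 17.25 MHz, 18.95 MHz

fs/2 = 19.025 MHz.
17.25 MHz ≤ fs/2 = 19.025 MHz, passes unchanged.
8.1 MHz ≤ fs/2 = 19.025 MHz, passes unchanged.
22.95 MHz > fs/2 = 19.025 MHz, folds to fs − 22.95 MHz = 15.1 MHz.
93.35 MHz mod fs = 17.25 MHz.
17.25 MHz ≤ fs/2 = 19.025 MHz, appears at 17.25 MHz.
171.15 MHz mod fs = 18.95 MHz.
18.95 MHz ≤ fs/2 = 19.025 MHz, appears at 18.95 MHz.
Distinct values: {8.1 MHz, 15.1 MHz, 17.25 MHz, 18.95 MHz}.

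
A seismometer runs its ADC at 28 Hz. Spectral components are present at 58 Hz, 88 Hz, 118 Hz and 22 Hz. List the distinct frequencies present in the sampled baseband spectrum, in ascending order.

2 Hz, 4 Hz, 6 Hz

fs/2 = 14 Hz.
58 Hz mod fs = 2 Hz.
2 Hz ≤ fs/2 = 14 Hz, appears at 2 Hz.
88 Hz mod fs = 4 Hz.
4 Hz ≤ fs/2 = 14 Hz, appears at 4 Hz.
118 Hz mod fs = 6 Hz.
6 Hz ≤ fs/2 = 14 Hz, appears at 6 Hz.
22 Hz > fs/2 = 14 Hz, folds to fs − 22 Hz = 6 Hz.
Distinct values: {2 Hz, 4 Hz, 6 Hz}.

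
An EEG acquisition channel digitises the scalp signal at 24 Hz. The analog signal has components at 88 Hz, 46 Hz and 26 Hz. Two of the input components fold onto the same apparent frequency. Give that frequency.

2 Hz

fs/2 = 12 Hz.
88 Hz mod fs = 16 Hz.
16 Hz > fs/2 = 12 Hz, folds to fs − 16 Hz = 8 Hz.
46 Hz mod fs = 22 Hz.
22 Hz > fs/2 = 12 Hz, folds to fs − 22 Hz = 2 Hz.
26 Hz mod fs = 2 Hz.
2 Hz ≤ fs/2 = 12 Hz, appears at 2 Hz.
26 Hz and 46 Hz both map to 2 Hz.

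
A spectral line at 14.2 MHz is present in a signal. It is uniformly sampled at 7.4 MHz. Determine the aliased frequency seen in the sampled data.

0.6 MHz

14.2 MHz mod fs = 6.8 MHz.
6.8 MHz > fs/2 = 3.7 MHz, folds to fs − 6.8 MHz = 0.6 MHz.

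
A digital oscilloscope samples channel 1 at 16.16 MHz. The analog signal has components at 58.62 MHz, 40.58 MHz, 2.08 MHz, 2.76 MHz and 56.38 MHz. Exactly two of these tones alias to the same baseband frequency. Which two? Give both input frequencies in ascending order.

40.58 MHz, 56.38 MHz

fs/2 = 8.08 MHz.
58.62 MHz mod fs = 10.14 MHz.
10.14 MHz > fs/2 = 8.08 MHz, folds to fs − 10.14 MHz = 6.02 MHz.
40.58 MHz mod fs = 8.26 MHz.
8.26 MHz > fs/2 = 8.08 MHz, folds to fs − 8.26 MHz = 7.9 MHz.
2.08 MHz ≤ fs/2 = 8.08 MHz, passes unchanged.
2.76 MHz ≤ fs/2 = 8.08 MHz, passes unchanged.
56.38 MHz mod fs = 7.9 MHz.
7.9 MHz ≤ fs/2 = 8.08 MHz, appears at 7.9 MHz.
40.58 MHz and 56.38 MHz both map to 7.9 MHz.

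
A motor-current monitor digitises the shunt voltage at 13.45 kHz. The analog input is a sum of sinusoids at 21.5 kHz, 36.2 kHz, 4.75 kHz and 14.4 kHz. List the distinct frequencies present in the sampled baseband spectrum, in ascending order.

0.95 kHz, 4.15 kHz, 4.75 kHz, 5.4 kHz

fs/2 = 6.725 kHz.
21.5 kHz mod fs = 8.05 kHz.
8.05 kHz > fs/2 = 6.725 kHz, folds to fs − 8.05 kHz = 5.4 kHz.
36.2 kHz mod fs = 9.3 kHz.
9.3 kHz > fs/2 = 6.725 kHz, folds to fs − 9.3 kHz = 4.15 kHz.
4.75 kHz ≤ fs/2 = 6.725 kHz, passes unchanged.
14.4 kHz mod fs = 0.95 kHz.
0.95 kHz ≤ fs/2 = 6.725 kHz, appears at 0.95 kHz.
Distinct values: {0.95 kHz, 4.15 kHz, 4.75 kHz, 5.4 kHz}.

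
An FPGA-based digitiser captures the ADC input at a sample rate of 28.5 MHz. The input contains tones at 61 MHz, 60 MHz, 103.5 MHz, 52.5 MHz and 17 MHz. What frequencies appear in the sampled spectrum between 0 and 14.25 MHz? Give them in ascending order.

fs/2 = 14.25 MHz.
61 MHz mod fs = 4 MHz.
4 MHz ≤ fs/2 = 14.25 MHz, appears at 4 MHz.
60 MHz mod fs = 3 MHz.
3 MHz ≤ fs/2 = 14.25 MHz, appears at 3 MHz.
103.5 MHz mod fs = 18 MHz.
18 MHz > fs/2 = 14.25 MHz, folds to fs − 18 MHz = 10.5 MHz.
52.5 MHz mod fs = 24 MHz.
24 MHz > fs/2 = 14.25 MHz, folds to fs − 24 MHz = 4.5 MHz.
17 MHz > fs/2 = 14.25 MHz, folds to fs − 17 MHz = 11.5 MHz.
Distinct values: {3 MHz, 4 MHz, 4.5 MHz, 10.5 MHz, 11.5 MHz}.

3 MHz, 4 MHz, 4.5 MHz, 10.5 MHz, 11.5 MHz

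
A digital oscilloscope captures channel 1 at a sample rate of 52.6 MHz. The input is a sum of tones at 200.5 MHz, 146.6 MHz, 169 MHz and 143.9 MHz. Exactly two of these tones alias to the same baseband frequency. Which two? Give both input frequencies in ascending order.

fs/2 = 26.3 MHz.
200.5 MHz mod fs = 42.7 MHz.
42.7 MHz > fs/2 = 26.3 MHz, folds to fs − 42.7 MHz = 9.9 MHz.
146.6 MHz mod fs = 41.4 MHz.
41.4 MHz > fs/2 = 26.3 MHz, folds to fs − 41.4 MHz = 11.2 MHz.
169 MHz mod fs = 11.2 MHz.
11.2 MHz ≤ fs/2 = 26.3 MHz, appears at 11.2 MHz.
143.9 MHz mod fs = 38.7 MHz.
38.7 MHz > fs/2 = 26.3 MHz, folds to fs − 38.7 MHz = 13.9 MHz.
146.6 MHz and 169 MHz both map to 11.2 MHz.

146.6 MHz, 169 MHz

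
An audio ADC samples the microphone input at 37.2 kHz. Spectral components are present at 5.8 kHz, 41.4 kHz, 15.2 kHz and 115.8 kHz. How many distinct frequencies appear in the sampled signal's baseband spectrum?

3

fs/2 = 18.6 kHz.
5.8 kHz ≤ fs/2 = 18.6 kHz, passes unchanged.
41.4 kHz mod fs = 4.2 kHz.
4.2 kHz ≤ fs/2 = 18.6 kHz, appears at 4.2 kHz.
15.2 kHz ≤ fs/2 = 18.6 kHz, passes unchanged.
115.8 kHz mod fs = 4.2 kHz.
4.2 kHz ≤ fs/2 = 18.6 kHz, appears at 4.2 kHz.
Distinct values: {4.2 kHz, 5.8 kHz, 15.2 kHz} → 3.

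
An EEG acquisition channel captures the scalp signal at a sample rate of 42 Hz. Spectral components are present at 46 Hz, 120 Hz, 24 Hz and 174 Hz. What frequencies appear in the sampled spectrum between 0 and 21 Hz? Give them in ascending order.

fs/2 = 21 Hz.
46 Hz mod fs = 4 Hz.
4 Hz ≤ fs/2 = 21 Hz, appears at 4 Hz.
120 Hz mod fs = 36 Hz.
36 Hz > fs/2 = 21 Hz, folds to fs − 36 Hz = 6 Hz.
24 Hz > fs/2 = 21 Hz, folds to fs − 24 Hz = 18 Hz.
174 Hz mod fs = 6 Hz.
6 Hz ≤ fs/2 = 21 Hz, appears at 6 Hz.
Distinct values: {4 Hz, 6 Hz, 18 Hz}.

4 Hz, 6 Hz, 18 Hz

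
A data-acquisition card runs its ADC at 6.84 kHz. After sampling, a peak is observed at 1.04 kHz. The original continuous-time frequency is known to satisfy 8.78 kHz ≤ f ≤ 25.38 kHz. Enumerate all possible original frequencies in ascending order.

12.64 kHz, 14.72 kHz, 19.48 kHz, 21.56 kHz

Frequencies that alias to 1.04 kHz are k·fs ± 1.04 kHz for integer k ≥ 0.
k=0: 1.04 kHz.
k=1: 5.8 kHz, 7.88 kHz.
k=2: 12.64 kHz, 14.72 kHz.
k=3: 19.48 kHz, 21.56 kHz.
k=4: 26.32 kHz, 28.4 kHz.
Within [8.78 kHz, 25.38 kHz]: 12.64 kHz, 14.72 kHz, 19.48 kHz, 21.56 kHz.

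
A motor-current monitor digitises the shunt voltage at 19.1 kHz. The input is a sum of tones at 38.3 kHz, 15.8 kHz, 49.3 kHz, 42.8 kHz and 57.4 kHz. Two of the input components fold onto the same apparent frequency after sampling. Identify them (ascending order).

38.3 kHz, 57.4 kHz

fs/2 = 9.55 kHz.
38.3 kHz mod fs = 0.1 kHz.
0.1 kHz ≤ fs/2 = 9.55 kHz, appears at 0.1 kHz.
15.8 kHz > fs/2 = 9.55 kHz, folds to fs − 15.8 kHz = 3.3 kHz.
49.3 kHz mod fs = 11.1 kHz.
11.1 kHz > fs/2 = 9.55 kHz, folds to fs − 11.1 kHz = 8 kHz.
42.8 kHz mod fs = 4.6 kHz.
4.6 kHz ≤ fs/2 = 9.55 kHz, appears at 4.6 kHz.
57.4 kHz mod fs = 0.1 kHz.
0.1 kHz ≤ fs/2 = 9.55 kHz, appears at 0.1 kHz.
38.3 kHz and 57.4 kHz both map to 0.1 kHz.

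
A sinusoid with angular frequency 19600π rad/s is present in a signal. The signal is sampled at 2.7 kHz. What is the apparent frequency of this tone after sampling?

1 kHz

ω = 19600π rad/s → f = ω/(2π) = 9800 Hz = 9.8 kHz.
9.8 kHz mod fs = 1.7 kHz.
1.7 kHz > fs/2 = 1.35 kHz, folds to fs − 1.7 kHz = 1 kHz.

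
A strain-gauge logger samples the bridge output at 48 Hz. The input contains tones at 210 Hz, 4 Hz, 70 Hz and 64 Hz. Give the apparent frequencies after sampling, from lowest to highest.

4 Hz, 16 Hz, 18 Hz, 22 Hz

fs/2 = 24 Hz.
210 Hz mod fs = 18 Hz.
18 Hz ≤ fs/2 = 24 Hz, appears at 18 Hz.
4 Hz ≤ fs/2 = 24 Hz, passes unchanged.
70 Hz mod fs = 22 Hz.
22 Hz ≤ fs/2 = 24 Hz, appears at 22 Hz.
64 Hz mod fs = 16 Hz.
16 Hz ≤ fs/2 = 24 Hz, appears at 16 Hz.
Distinct values: {4 Hz, 16 Hz, 18 Hz, 22 Hz}.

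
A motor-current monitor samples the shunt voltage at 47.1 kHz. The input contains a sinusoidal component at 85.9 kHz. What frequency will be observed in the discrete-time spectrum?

85.9 kHz mod fs = 38.8 kHz.
38.8 kHz > fs/2 = 23.55 kHz, folds to fs − 38.8 kHz = 8.3 kHz.

8.3 kHz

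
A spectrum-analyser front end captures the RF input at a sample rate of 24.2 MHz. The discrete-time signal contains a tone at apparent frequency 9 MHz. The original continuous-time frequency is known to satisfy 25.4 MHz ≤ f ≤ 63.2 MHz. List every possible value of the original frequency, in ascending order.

33.2 MHz, 39.4 MHz, 57.4 MHz

Frequencies that alias to 9 MHz are k·fs ± 9 MHz for integer k ≥ 0.
k=0: 9 MHz.
k=1: 15.2 MHz, 33.2 MHz.
k=2: 39.4 MHz, 57.4 MHz.
k=3: 63.6 MHz, 81.6 MHz.
Within [25.4 MHz, 63.2 MHz]: 33.2 MHz, 39.4 MHz, 57.4 MHz.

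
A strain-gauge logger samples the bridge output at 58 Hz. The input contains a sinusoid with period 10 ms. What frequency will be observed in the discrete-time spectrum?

16 Hz

T = 10 ms → f = 1/T = 100 Hz.
100 Hz mod fs = 42 Hz.
42 Hz > fs/2 = 29 Hz, folds to fs − 42 Hz = 16 Hz.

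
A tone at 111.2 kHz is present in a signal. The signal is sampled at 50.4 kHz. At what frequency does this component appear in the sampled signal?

111.2 kHz mod fs = 10.4 kHz.
10.4 kHz ≤ fs/2 = 25.2 kHz, appears at 10.4 kHz.

10.4 kHz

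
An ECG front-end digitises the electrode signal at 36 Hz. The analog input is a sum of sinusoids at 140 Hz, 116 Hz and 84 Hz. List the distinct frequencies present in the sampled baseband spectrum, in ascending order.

4 Hz, 8 Hz, 12 Hz

fs/2 = 18 Hz.
140 Hz mod fs = 32 Hz.
32 Hz > fs/2 = 18 Hz, folds to fs − 32 Hz = 4 Hz.
116 Hz mod fs = 8 Hz.
8 Hz ≤ fs/2 = 18 Hz, appears at 8 Hz.
84 Hz mod fs = 12 Hz.
12 Hz ≤ fs/2 = 18 Hz, appears at 12 Hz.
Distinct values: {4 Hz, 8 Hz, 12 Hz}.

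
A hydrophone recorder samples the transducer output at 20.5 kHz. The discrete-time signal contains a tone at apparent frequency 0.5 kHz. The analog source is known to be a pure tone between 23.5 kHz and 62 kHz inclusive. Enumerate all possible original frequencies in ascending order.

40.5 kHz, 41.5 kHz, 61 kHz, 62 kHz

Frequencies that alias to 0.5 kHz are k·fs ± 0.5 kHz for integer k ≥ 0.
k=0: 0.5 kHz.
k=1: 20 kHz, 21 kHz.
k=2: 40.5 kHz, 41.5 kHz.
k=3: 61 kHz, 62 kHz.
k=4: 81.5 kHz, 82.5 kHz.
Within [23.5 kHz, 62 kHz]: 40.5 kHz, 41.5 kHz, 61 kHz, 62 kHz.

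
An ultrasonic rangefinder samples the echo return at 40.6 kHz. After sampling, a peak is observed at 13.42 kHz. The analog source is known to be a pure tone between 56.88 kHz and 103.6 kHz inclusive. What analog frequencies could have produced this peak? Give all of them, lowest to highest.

Frequencies that alias to 13.42 kHz are k·fs ± 13.42 kHz for integer k ≥ 0.
k=0: 13.42 kHz.
k=1: 27.18 kHz, 54.02 kHz.
k=2: 67.78 kHz, 94.62 kHz.
k=3: 108.38 kHz, 135.22 kHz.
Within [56.88 kHz, 103.6 kHz]: 67.78 kHz, 94.62 kHz.

67.78 kHz, 94.62 kHz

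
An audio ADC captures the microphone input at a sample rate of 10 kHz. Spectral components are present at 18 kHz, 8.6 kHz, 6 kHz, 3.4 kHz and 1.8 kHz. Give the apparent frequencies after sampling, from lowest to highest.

1.4 kHz, 1.8 kHz, 2 kHz, 3.4 kHz, 4 kHz

fs/2 = 5 kHz.
18 kHz mod fs = 8 kHz.
8 kHz > fs/2 = 5 kHz, folds to fs − 8 kHz = 2 kHz.
8.6 kHz > fs/2 = 5 kHz, folds to fs − 8.6 kHz = 1.4 kHz.
6 kHz > fs/2 = 5 kHz, folds to fs − 6 kHz = 4 kHz.
3.4 kHz ≤ fs/2 = 5 kHz, passes unchanged.
1.8 kHz ≤ fs/2 = 5 kHz, passes unchanged.
Distinct values: {1.4 kHz, 1.8 kHz, 2 kHz, 3.4 kHz, 4 kHz}.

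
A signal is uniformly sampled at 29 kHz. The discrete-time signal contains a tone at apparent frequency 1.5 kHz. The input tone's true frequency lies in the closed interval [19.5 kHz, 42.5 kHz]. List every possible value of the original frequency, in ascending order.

27.5 kHz, 30.5 kHz

Frequencies that alias to 1.5 kHz are k·fs ± 1.5 kHz for integer k ≥ 0.
k=0: 1.5 kHz.
k=1: 27.5 kHz, 30.5 kHz.
k=2: 56.5 kHz, 59.5 kHz.
Within [19.5 kHz, 42.5 kHz]: 27.5 kHz, 30.5 kHz.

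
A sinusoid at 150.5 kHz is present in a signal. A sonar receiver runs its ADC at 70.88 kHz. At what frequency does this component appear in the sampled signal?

8.74 kHz

150.5 kHz mod fs = 8.74 kHz.
8.74 kHz ≤ fs/2 = 35.44 kHz, appears at 8.74 kHz.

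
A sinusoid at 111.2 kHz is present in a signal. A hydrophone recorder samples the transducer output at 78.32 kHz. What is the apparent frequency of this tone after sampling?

111.2 kHz mod fs = 32.88 kHz.
32.88 kHz ≤ fs/2 = 39.16 kHz, appears at 32.88 kHz.

32.88 kHz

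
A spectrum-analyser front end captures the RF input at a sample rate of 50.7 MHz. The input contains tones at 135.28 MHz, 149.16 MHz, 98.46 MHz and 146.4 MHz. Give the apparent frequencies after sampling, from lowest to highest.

2.94 MHz, 5.7 MHz, 16.82 MHz

fs/2 = 25.35 MHz.
135.28 MHz mod fs = 33.88 MHz.
33.88 MHz > fs/2 = 25.35 MHz, folds to fs − 33.88 MHz = 16.82 MHz.
149.16 MHz mod fs = 47.76 MHz.
47.76 MHz > fs/2 = 25.35 MHz, folds to fs − 47.76 MHz = 2.94 MHz.
98.46 MHz mod fs = 47.76 MHz.
47.76 MHz > fs/2 = 25.35 MHz, folds to fs − 47.76 MHz = 2.94 MHz.
146.4 MHz mod fs = 45 MHz.
45 MHz > fs/2 = 25.35 MHz, folds to fs − 45 MHz = 5.7 MHz.
Distinct values: {2.94 MHz, 5.7 MHz, 16.82 MHz}.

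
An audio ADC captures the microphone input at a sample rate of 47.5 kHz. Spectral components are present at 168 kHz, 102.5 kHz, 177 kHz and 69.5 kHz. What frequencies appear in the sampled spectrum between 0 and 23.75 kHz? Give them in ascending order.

7.5 kHz, 13 kHz, 22 kHz

fs/2 = 23.75 kHz.
168 kHz mod fs = 25.5 kHz.
25.5 kHz > fs/2 = 23.75 kHz, folds to fs − 25.5 kHz = 22 kHz.
102.5 kHz mod fs = 7.5 kHz.
7.5 kHz ≤ fs/2 = 23.75 kHz, appears at 7.5 kHz.
177 kHz mod fs = 34.5 kHz.
34.5 kHz > fs/2 = 23.75 kHz, folds to fs − 34.5 kHz = 13 kHz.
69.5 kHz mod fs = 22 kHz.
22 kHz ≤ fs/2 = 23.75 kHz, appears at 22 kHz.
Distinct values: {7.5 kHz, 13 kHz, 22 kHz}.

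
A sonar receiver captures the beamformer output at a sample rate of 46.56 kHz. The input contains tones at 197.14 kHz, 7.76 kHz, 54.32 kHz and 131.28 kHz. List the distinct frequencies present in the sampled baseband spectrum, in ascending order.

fs/2 = 23.28 kHz.
197.14 kHz mod fs = 10.9 kHz.
10.9 kHz ≤ fs/2 = 23.28 kHz, appears at 10.9 kHz.
7.76 kHz ≤ fs/2 = 23.28 kHz, passes unchanged.
54.32 kHz mod fs = 7.76 kHz.
7.76 kHz ≤ fs/2 = 23.28 kHz, appears at 7.76 kHz.
131.28 kHz mod fs = 38.16 kHz.
38.16 kHz > fs/2 = 23.28 kHz, folds to fs − 38.16 kHz = 8.4 kHz.
Distinct values: {7.76 kHz, 8.4 kHz, 10.9 kHz}.

7.76 kHz, 8.4 kHz, 10.9 kHz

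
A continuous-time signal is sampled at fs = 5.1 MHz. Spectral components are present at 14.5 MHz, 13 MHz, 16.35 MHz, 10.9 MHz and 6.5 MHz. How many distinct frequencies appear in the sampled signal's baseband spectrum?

fs/2 = 2.55 MHz.
14.5 MHz mod fs = 4.3 MHz.
4.3 MHz > fs/2 = 2.55 MHz, folds to fs − 4.3 MHz = 0.8 MHz.
13 MHz mod fs = 2.8 MHz.
2.8 MHz > fs/2 = 2.55 MHz, folds to fs − 2.8 MHz = 2.3 MHz.
16.35 MHz mod fs = 1.05 MHz.
1.05 MHz ≤ fs/2 = 2.55 MHz, appears at 1.05 MHz.
10.9 MHz mod fs = 0.7 MHz.
0.7 MHz ≤ fs/2 = 2.55 MHz, appears at 0.7 MHz.
6.5 MHz mod fs = 1.4 MHz.
1.4 MHz ≤ fs/2 = 2.55 MHz, appears at 1.4 MHz.
Distinct values: {0.7 MHz, 0.8 MHz, 1.05 MHz, 1.4 MHz, 2.3 MHz} → 5.

5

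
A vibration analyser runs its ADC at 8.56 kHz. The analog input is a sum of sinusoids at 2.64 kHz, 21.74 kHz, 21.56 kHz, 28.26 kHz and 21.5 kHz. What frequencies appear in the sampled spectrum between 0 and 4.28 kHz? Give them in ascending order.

2.58 kHz, 2.64 kHz, 3.94 kHz, 4.12 kHz, 4.18 kHz

fs/2 = 4.28 kHz.
2.64 kHz ≤ fs/2 = 4.28 kHz, passes unchanged.
21.74 kHz mod fs = 4.62 kHz.
4.62 kHz > fs/2 = 4.28 kHz, folds to fs − 4.62 kHz = 3.94 kHz.
21.56 kHz mod fs = 4.44 kHz.
4.44 kHz > fs/2 = 4.28 kHz, folds to fs − 4.44 kHz = 4.12 kHz.
28.26 kHz mod fs = 2.58 kHz.
2.58 kHz ≤ fs/2 = 4.28 kHz, appears at 2.58 kHz.
21.5 kHz mod fs = 4.38 kHz.
4.38 kHz > fs/2 = 4.28 kHz, folds to fs − 4.38 kHz = 4.18 kHz.
Distinct values: {2.58 kHz, 2.64 kHz, 3.94 kHz, 4.12 kHz, 4.18 kHz}.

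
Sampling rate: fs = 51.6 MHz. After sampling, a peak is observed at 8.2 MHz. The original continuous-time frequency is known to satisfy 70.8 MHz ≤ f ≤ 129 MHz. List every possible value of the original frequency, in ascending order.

Frequencies that alias to 8.2 MHz are k·fs ± 8.2 MHz for integer k ≥ 0.
k=0: 8.2 MHz.
k=1: 43.4 MHz, 59.8 MHz.
k=2: 95 MHz, 111.4 MHz.
k=3: 146.6 MHz, 163 MHz.
Within [70.8 MHz, 129 MHz]: 95 MHz, 111.4 MHz.

95 MHz, 111.4 MHz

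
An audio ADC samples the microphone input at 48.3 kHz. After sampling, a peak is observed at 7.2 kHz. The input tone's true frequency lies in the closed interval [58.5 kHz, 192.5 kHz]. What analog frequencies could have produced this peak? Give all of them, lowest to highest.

89.4 kHz, 103.8 kHz, 137.7 kHz, 152.1 kHz, 186 kHz

Frequencies that alias to 7.2 kHz are k·fs ± 7.2 kHz for integer k ≥ 0.
k=0: 7.2 kHz.
k=1: 41.1 kHz, 55.5 kHz.
k=2: 89.4 kHz, 103.8 kHz.
k=3: 137.7 kHz, 152.1 kHz.
k=4: 186 kHz, 200.4 kHz.
k=5: 234.3 kHz, 248.7 kHz.
Within [58.5 kHz, 192.5 kHz]: 89.4 kHz, 103.8 kHz, 137.7 kHz, 152.1 kHz, 186 kHz.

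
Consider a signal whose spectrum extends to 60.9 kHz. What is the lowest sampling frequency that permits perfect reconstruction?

Nyquist rate = 2 × 60.9 kHz = 121.8 kHz.

121.8 kHz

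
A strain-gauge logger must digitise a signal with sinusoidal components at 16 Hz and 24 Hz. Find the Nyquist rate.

Highest-frequency component: 24 Hz.
Nyquist rate = 2 × 24 Hz = 48 Hz.

48 Hz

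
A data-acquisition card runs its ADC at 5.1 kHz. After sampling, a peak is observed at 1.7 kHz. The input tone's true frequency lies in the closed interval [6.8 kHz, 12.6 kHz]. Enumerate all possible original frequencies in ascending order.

Frequencies that alias to 1.7 kHz are k·fs ± 1.7 kHz for integer k ≥ 0.
k=0: 1.7 kHz.
k=1: 3.4 kHz, 6.8 kHz.
k=2: 8.5 kHz, 11.9 kHz.
k=3: 13.6 kHz, 17 kHz.
Within [6.8 kHz, 12.6 kHz]: 6.8 kHz, 8.5 kHz, 11.9 kHz.

6.8 kHz, 8.5 kHz, 11.9 kHz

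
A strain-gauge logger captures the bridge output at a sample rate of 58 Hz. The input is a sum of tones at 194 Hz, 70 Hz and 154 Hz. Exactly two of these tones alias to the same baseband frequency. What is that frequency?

fs/2 = 29 Hz.
194 Hz mod fs = 20 Hz.
20 Hz ≤ fs/2 = 29 Hz, appears at 20 Hz.
70 Hz mod fs = 12 Hz.
12 Hz ≤ fs/2 = 29 Hz, appears at 12 Hz.
154 Hz mod fs = 38 Hz.
38 Hz > fs/2 = 29 Hz, folds to fs − 38 Hz = 20 Hz.
154 Hz and 194 Hz both map to 20 Hz.

20 Hz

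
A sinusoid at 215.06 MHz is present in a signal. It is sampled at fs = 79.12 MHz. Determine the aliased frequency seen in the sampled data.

22.3 MHz

215.06 MHz mod fs = 56.82 MHz.
56.82 MHz > fs/2 = 39.56 MHz, folds to fs − 56.82 MHz = 22.3 MHz.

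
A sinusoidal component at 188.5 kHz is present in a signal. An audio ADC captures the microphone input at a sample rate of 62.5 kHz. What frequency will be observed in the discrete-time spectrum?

1 kHz

188.5 kHz mod fs = 1 kHz.
1 kHz ≤ fs/2 = 31.25 kHz, appears at 1 kHz.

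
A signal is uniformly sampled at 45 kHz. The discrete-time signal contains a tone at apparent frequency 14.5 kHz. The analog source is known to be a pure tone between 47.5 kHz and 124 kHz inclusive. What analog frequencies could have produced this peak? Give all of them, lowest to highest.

Frequencies that alias to 14.5 kHz are k·fs ± 14.5 kHz for integer k ≥ 0.
k=0: 14.5 kHz.
k=1: 30.5 kHz, 59.5 kHz.
k=2: 75.5 kHz, 104.5 kHz.
k=3: 120.5 kHz, 149.5 kHz.
k=4: 165.5 kHz, 194.5 kHz.
Within [47.5 kHz, 124 kHz]: 59.5 kHz, 75.5 kHz, 104.5 kHz, 120.5 kHz.

59.5 kHz, 75.5 kHz, 104.5 kHz, 120.5 kHz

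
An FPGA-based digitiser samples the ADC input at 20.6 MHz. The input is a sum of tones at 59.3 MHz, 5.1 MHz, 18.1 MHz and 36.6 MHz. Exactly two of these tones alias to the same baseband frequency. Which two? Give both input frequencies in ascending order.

18.1 MHz, 59.3 MHz

fs/2 = 10.3 MHz.
59.3 MHz mod fs = 18.1 MHz.
18.1 MHz > fs/2 = 10.3 MHz, folds to fs − 18.1 MHz = 2.5 MHz.
5.1 MHz ≤ fs/2 = 10.3 MHz, passes unchanged.
18.1 MHz > fs/2 = 10.3 MHz, folds to fs − 18.1 MHz = 2.5 MHz.
36.6 MHz mod fs = 16 MHz.
16 MHz > fs/2 = 10.3 MHz, folds to fs − 16 MHz = 4.6 MHz.
18.1 MHz and 59.3 MHz both map to 2.5 MHz.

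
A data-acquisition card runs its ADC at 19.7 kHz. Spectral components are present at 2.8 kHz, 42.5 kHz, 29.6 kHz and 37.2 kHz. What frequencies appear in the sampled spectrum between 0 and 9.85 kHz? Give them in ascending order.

2.2 kHz, 2.8 kHz, 3.1 kHz, 9.8 kHz

fs/2 = 9.85 kHz.
2.8 kHz ≤ fs/2 = 9.85 kHz, passes unchanged.
42.5 kHz mod fs = 3.1 kHz.
3.1 kHz ≤ fs/2 = 9.85 kHz, appears at 3.1 kHz.
29.6 kHz mod fs = 9.9 kHz.
9.9 kHz > fs/2 = 9.85 kHz, folds to fs − 9.9 kHz = 9.8 kHz.
37.2 kHz mod fs = 17.5 kHz.
17.5 kHz > fs/2 = 9.85 kHz, folds to fs − 17.5 kHz = 2.2 kHz.
Distinct values: {2.2 kHz, 2.8 kHz, 3.1 kHz, 9.8 kHz}.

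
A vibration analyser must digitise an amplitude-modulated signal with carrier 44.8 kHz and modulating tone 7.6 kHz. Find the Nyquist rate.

104.8 kHz

AM sidebands sit at fc ± fm = 37.2 kHz and 52.4 kHz.
Highest-frequency component: 52.4 kHz.
Nyquist rate = 2 × 52.4 kHz = 104.8 kHz.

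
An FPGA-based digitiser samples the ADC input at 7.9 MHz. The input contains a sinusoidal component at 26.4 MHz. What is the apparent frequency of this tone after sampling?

2.7 MHz

26.4 MHz mod fs = 2.7 MHz.
2.7 MHz ≤ fs/2 = 3.95 MHz, appears at 2.7 MHz.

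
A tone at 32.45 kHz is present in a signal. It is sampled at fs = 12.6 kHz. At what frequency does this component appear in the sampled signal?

5.35 kHz

32.45 kHz mod fs = 7.25 kHz.
7.25 kHz > fs/2 = 6.3 kHz, folds to fs − 7.25 kHz = 5.35 kHz.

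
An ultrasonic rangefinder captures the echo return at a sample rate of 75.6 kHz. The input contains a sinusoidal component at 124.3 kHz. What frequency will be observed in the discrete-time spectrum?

124.3 kHz mod fs = 48.7 kHz.
48.7 kHz > fs/2 = 37.8 kHz, folds to fs − 48.7 kHz = 26.9 kHz.

26.9 kHz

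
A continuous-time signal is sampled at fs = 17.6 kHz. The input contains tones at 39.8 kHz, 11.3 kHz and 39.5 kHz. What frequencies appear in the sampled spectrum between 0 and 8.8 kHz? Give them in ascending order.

fs/2 = 8.8 kHz.
39.8 kHz mod fs = 4.6 kHz.
4.6 kHz ≤ fs/2 = 8.8 kHz, appears at 4.6 kHz.
11.3 kHz > fs/2 = 8.8 kHz, folds to fs − 11.3 kHz = 6.3 kHz.
39.5 kHz mod fs = 4.3 kHz.
4.3 kHz ≤ fs/2 = 8.8 kHz, appears at 4.3 kHz.
Distinct values: {4.3 kHz, 4.6 kHz, 6.3 kHz}.

4.3 kHz, 4.6 kHz, 6.3 kHz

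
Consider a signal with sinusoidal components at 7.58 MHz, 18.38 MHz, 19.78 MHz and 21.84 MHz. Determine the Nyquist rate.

43.68 MHz

Highest-frequency component: 21.84 MHz.
Nyquist rate = 2 × 21.84 MHz = 43.68 MHz.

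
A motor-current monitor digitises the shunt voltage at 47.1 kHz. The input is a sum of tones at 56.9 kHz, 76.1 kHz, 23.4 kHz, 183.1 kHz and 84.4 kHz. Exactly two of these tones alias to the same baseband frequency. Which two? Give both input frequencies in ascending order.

56.9 kHz, 84.4 kHz

fs/2 = 23.55 kHz.
56.9 kHz mod fs = 9.8 kHz.
9.8 kHz ≤ fs/2 = 23.55 kHz, appears at 9.8 kHz.
76.1 kHz mod fs = 29 kHz.
29 kHz > fs/2 = 23.55 kHz, folds to fs − 29 kHz = 18.1 kHz.
23.4 kHz ≤ fs/2 = 23.55 kHz, passes unchanged.
183.1 kHz mod fs = 41.8 kHz.
41.8 kHz > fs/2 = 23.55 kHz, folds to fs − 41.8 kHz = 5.3 kHz.
84.4 kHz mod fs = 37.3 kHz.
37.3 kHz > fs/2 = 23.55 kHz, folds to fs − 37.3 kHz = 9.8 kHz.
56.9 kHz and 84.4 kHz both map to 9.8 kHz.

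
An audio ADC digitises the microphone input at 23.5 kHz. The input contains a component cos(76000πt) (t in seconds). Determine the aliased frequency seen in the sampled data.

ω = 76000π rad/s → f = ω/(2π) = 38000 Hz = 38 kHz.
38 kHz mod fs = 14.5 kHz.
14.5 kHz > fs/2 = 11.75 kHz, folds to fs − 14.5 kHz = 9 kHz.

9 kHz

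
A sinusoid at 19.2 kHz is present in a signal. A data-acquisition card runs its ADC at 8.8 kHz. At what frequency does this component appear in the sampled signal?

19.2 kHz mod fs = 1.6 kHz.
1.6 kHz ≤ fs/2 = 4.4 kHz, appears at 1.6 kHz.

1.6 kHz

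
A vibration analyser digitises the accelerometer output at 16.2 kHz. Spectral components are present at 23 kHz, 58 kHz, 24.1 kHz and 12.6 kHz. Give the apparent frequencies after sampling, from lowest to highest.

fs/2 = 8.1 kHz.
23 kHz mod fs = 6.8 kHz.
6.8 kHz ≤ fs/2 = 8.1 kHz, appears at 6.8 kHz.
58 kHz mod fs = 9.4 kHz.
9.4 kHz > fs/2 = 8.1 kHz, folds to fs − 9.4 kHz = 6.8 kHz.
24.1 kHz mod fs = 7.9 kHz.
7.9 kHz ≤ fs/2 = 8.1 kHz, appears at 7.9 kHz.
12.6 kHz > fs/2 = 8.1 kHz, folds to fs − 12.6 kHz = 3.6 kHz.
Distinct values: {3.6 kHz, 6.8 kHz, 7.9 kHz}.

3.6 kHz, 6.8 kHz, 7.9 kHz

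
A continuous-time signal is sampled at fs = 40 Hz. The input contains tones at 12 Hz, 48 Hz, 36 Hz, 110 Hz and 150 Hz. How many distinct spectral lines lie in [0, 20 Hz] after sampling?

fs/2 = 20 Hz.
12 Hz ≤ fs/2 = 20 Hz, passes unchanged.
48 Hz mod fs = 8 Hz.
8 Hz ≤ fs/2 = 20 Hz, appears at 8 Hz.
36 Hz > fs/2 = 20 Hz, folds to fs − 36 Hz = 4 Hz.
110 Hz mod fs = 30 Hz.
30 Hz > fs/2 = 20 Hz, folds to fs − 30 Hz = 10 Hz.
150 Hz mod fs = 30 Hz.
30 Hz > fs/2 = 20 Hz, folds to fs − 30 Hz = 10 Hz.
Distinct values: {4 Hz, 8 Hz, 10 Hz, 12 Hz} → 4.

4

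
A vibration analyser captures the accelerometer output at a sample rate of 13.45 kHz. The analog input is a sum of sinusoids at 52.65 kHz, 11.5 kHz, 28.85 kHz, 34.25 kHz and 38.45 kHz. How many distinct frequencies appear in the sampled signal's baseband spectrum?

fs/2 = 6.725 kHz.
52.65 kHz mod fs = 12.3 kHz.
12.3 kHz > fs/2 = 6.725 kHz, folds to fs − 12.3 kHz = 1.15 kHz.
11.5 kHz > fs/2 = 6.725 kHz, folds to fs − 11.5 kHz = 1.95 kHz.
28.85 kHz mod fs = 1.95 kHz.
1.95 kHz ≤ fs/2 = 6.725 kHz, appears at 1.95 kHz.
34.25 kHz mod fs = 7.35 kHz.
7.35 kHz > fs/2 = 6.725 kHz, folds to fs − 7.35 kHz = 6.1 kHz.
38.45 kHz mod fs = 11.55 kHz.
11.55 kHz > fs/2 = 6.725 kHz, folds to fs − 11.55 kHz = 1.9 kHz.
Distinct values: {1.15 kHz, 1.9 kHz, 1.95 kHz, 6.1 kHz} → 4.

4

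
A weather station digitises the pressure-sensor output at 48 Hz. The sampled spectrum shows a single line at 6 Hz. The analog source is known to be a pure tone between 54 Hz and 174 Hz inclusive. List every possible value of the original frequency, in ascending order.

54 Hz, 90 Hz, 102 Hz, 138 Hz, 150 Hz

Frequencies that alias to 6 Hz are k·fs ± 6 Hz for integer k ≥ 0.
k=0: 6 Hz.
k=1: 42 Hz, 54 Hz.
k=2: 90 Hz, 102 Hz.
k=3: 138 Hz, 150 Hz.
k=4: 186 Hz, 198 Hz.
Within [54 Hz, 174 Hz]: 54 Hz, 90 Hz, 102 Hz, 138 Hz, 150 Hz.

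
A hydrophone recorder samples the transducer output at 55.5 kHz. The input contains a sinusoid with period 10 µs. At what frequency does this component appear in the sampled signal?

11 kHz

T = 10 µs → f = 1/T = 100 kHz.
100 kHz mod fs = 44.5 kHz.
44.5 kHz > fs/2 = 27.75 kHz, folds to fs − 44.5 kHz = 11 kHz.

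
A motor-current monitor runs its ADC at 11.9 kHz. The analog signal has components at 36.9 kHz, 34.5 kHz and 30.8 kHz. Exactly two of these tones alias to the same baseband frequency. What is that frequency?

fs/2 = 5.95 kHz.
36.9 kHz mod fs = 1.2 kHz.
1.2 kHz ≤ fs/2 = 5.95 kHz, appears at 1.2 kHz.
34.5 kHz mod fs = 10.7 kHz.
10.7 kHz > fs/2 = 5.95 kHz, folds to fs − 10.7 kHz = 1.2 kHz.
30.8 kHz mod fs = 7 kHz.
7 kHz > fs/2 = 5.95 kHz, folds to fs − 7 kHz = 4.9 kHz.
34.5 kHz and 36.9 kHz both map to 1.2 kHz.

1.2 kHz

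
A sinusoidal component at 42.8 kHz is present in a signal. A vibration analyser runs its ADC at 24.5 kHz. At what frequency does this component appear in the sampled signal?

42.8 kHz mod fs = 18.3 kHz.
18.3 kHz > fs/2 = 12.25 kHz, folds to fs − 18.3 kHz = 6.2 kHz.

6.2 kHz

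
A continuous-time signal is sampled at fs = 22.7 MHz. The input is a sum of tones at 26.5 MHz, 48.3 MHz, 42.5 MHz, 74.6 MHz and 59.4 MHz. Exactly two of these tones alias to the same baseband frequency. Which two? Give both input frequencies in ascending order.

fs/2 = 11.35 MHz.
26.5 MHz mod fs = 3.8 MHz.
3.8 MHz ≤ fs/2 = 11.35 MHz, appears at 3.8 MHz.
48.3 MHz mod fs = 2.9 MHz.
2.9 MHz ≤ fs/2 = 11.35 MHz, appears at 2.9 MHz.
42.5 MHz mod fs = 19.8 MHz.
19.8 MHz > fs/2 = 11.35 MHz, folds to fs − 19.8 MHz = 2.9 MHz.
74.6 MHz mod fs = 6.5 MHz.
6.5 MHz ≤ fs/2 = 11.35 MHz, appears at 6.5 MHz.
59.4 MHz mod fs = 14 MHz.
14 MHz > fs/2 = 11.35 MHz, folds to fs − 14 MHz = 8.7 MHz.
42.5 MHz and 48.3 MHz both map to 2.9 MHz.

42.5 MHz, 48.3 MHz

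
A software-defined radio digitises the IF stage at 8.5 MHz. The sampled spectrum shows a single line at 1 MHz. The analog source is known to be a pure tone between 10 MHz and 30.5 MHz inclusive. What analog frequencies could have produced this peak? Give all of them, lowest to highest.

16 MHz, 18 MHz, 24.5 MHz, 26.5 MHz

Frequencies that alias to 1 MHz are k·fs ± 1 MHz for integer k ≥ 0.
k=0: 1 MHz.
k=1: 7.5 MHz, 9.5 MHz.
k=2: 16 MHz, 18 MHz.
k=3: 24.5 MHz, 26.5 MHz.
k=4: 33 MHz, 35 MHz.
Within [10 MHz, 30.5 MHz]: 16 MHz, 18 MHz, 24.5 MHz, 26.5 MHz.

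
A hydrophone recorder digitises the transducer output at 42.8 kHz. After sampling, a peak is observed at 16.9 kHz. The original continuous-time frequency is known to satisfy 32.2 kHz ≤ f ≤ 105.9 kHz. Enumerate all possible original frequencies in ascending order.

59.7 kHz, 68.7 kHz, 102.5 kHz

Frequencies that alias to 16.9 kHz are k·fs ± 16.9 kHz for integer k ≥ 0.
k=0: 16.9 kHz.
k=1: 25.9 kHz, 59.7 kHz.
k=2: 68.7 kHz, 102.5 kHz.
k=3: 111.5 kHz, 145.3 kHz.
Within [32.2 kHz, 105.9 kHz]: 59.7 kHz, 68.7 kHz, 102.5 kHz.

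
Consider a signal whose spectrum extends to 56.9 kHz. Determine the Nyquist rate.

113.8 kHz

Nyquist rate = 2 × 56.9 kHz = 113.8 kHz.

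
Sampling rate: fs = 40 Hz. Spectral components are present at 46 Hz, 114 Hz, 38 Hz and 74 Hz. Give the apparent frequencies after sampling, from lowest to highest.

fs/2 = 20 Hz.
46 Hz mod fs = 6 Hz.
6 Hz ≤ fs/2 = 20 Hz, appears at 6 Hz.
114 Hz mod fs = 34 Hz.
34 Hz > fs/2 = 20 Hz, folds to fs − 34 Hz = 6 Hz.
38 Hz > fs/2 = 20 Hz, folds to fs − 38 Hz = 2 Hz.
74 Hz mod fs = 34 Hz.
34 Hz > fs/2 = 20 Hz, folds to fs − 34 Hz = 6 Hz.
Distinct values: {2 Hz, 6 Hz}.

2 Hz, 6 Hz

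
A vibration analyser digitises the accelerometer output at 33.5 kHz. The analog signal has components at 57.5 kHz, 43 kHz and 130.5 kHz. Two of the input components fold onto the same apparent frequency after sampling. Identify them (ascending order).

fs/2 = 16.75 kHz.
57.5 kHz mod fs = 24 kHz.
24 kHz > fs/2 = 16.75 kHz, folds to fs − 24 kHz = 9.5 kHz.
43 kHz mod fs = 9.5 kHz.
9.5 kHz ≤ fs/2 = 16.75 kHz, appears at 9.5 kHz.
130.5 kHz mod fs = 30 kHz.
30 kHz > fs/2 = 16.75 kHz, folds to fs − 30 kHz = 3.5 kHz.
43 kHz and 57.5 kHz both map to 9.5 kHz.

43 kHz, 57.5 kHz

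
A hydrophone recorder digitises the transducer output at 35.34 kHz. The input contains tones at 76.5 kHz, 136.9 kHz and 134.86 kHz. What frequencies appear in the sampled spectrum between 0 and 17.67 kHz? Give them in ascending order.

4.46 kHz, 5.82 kHz, 6.5 kHz

fs/2 = 17.67 kHz.
76.5 kHz mod fs = 5.82 kHz.
5.82 kHz ≤ fs/2 = 17.67 kHz, appears at 5.82 kHz.
136.9 kHz mod fs = 30.88 kHz.
30.88 kHz > fs/2 = 17.67 kHz, folds to fs − 30.88 kHz = 4.46 kHz.
134.86 kHz mod fs = 28.84 kHz.
28.84 kHz > fs/2 = 17.67 kHz, folds to fs − 28.84 kHz = 6.5 kHz.
Distinct values: {4.46 kHz, 5.82 kHz, 6.5 kHz}.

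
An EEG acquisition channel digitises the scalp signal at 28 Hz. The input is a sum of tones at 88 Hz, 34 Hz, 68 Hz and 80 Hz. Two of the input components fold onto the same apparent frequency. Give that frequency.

fs/2 = 14 Hz.
88 Hz mod fs = 4 Hz.
4 Hz ≤ fs/2 = 14 Hz, appears at 4 Hz.
34 Hz mod fs = 6 Hz.
6 Hz ≤ fs/2 = 14 Hz, appears at 6 Hz.
68 Hz mod fs = 12 Hz.
12 Hz ≤ fs/2 = 14 Hz, appears at 12 Hz.
80 Hz mod fs = 24 Hz.
24 Hz > fs/2 = 14 Hz, folds to fs − 24 Hz = 4 Hz.
80 Hz and 88 Hz both map to 4 Hz.

4 Hz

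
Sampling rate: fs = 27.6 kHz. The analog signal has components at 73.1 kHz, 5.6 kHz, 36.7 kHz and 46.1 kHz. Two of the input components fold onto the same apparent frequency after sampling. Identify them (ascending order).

36.7 kHz, 46.1 kHz

fs/2 = 13.8 kHz.
73.1 kHz mod fs = 17.9 kHz.
17.9 kHz > fs/2 = 13.8 kHz, folds to fs − 17.9 kHz = 9.7 kHz.
5.6 kHz ≤ fs/2 = 13.8 kHz, passes unchanged.
36.7 kHz mod fs = 9.1 kHz.
9.1 kHz ≤ fs/2 = 13.8 kHz, appears at 9.1 kHz.
46.1 kHz mod fs = 18.5 kHz.
18.5 kHz > fs/2 = 13.8 kHz, folds to fs − 18.5 kHz = 9.1 kHz.
36.7 kHz and 46.1 kHz both map to 9.1 kHz.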